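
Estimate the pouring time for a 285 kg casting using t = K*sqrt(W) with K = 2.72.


Formula: t = K * sqrt(W)
sqrt(W) = sqrt(285) = 16.88194
t = 2.72 * 16.88194 = 45.9189 s

45.9189 s


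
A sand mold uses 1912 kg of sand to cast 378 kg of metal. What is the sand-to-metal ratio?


Formula: Sand-to-Metal Ratio = W_sand / W_metal
Ratio = 1912 kg / 378 kg = 5.0582

Final answer: 5.0582


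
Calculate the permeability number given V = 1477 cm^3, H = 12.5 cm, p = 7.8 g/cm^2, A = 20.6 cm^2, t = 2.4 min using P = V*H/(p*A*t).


Formula: Permeability Number P = (V * H) / (p * A * t)
Numerator: V * H = 1477 * 12.5 = 18462.5
Denominator: p * A * t = 7.8 * 20.6 * 2.4 = 385.632
P = 18462.5 / 385.632 = 47.8760


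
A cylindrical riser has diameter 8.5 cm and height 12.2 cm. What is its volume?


Formula: V = pi * (D/2)^2 * H  (cylinder volume)
Radius = D/2 = 8.5/2 = 4.25 cm
V = pi * 4.25^2 * 12.2 = 692.2892 cm^3


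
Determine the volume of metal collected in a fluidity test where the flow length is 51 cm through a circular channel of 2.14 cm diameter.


Formula: V = pi * (d/2)^2 * L  (cylinder volume)
Radius = 2.14/2 = 1.07 cm
V = pi * 1.07^2 * 51 = 183.4373 cm^3

183.4373 cm^3


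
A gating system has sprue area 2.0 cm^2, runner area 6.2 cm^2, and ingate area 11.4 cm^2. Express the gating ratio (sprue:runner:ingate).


Sprue:Runner:Ingate = 1 : 6.2/2.0 : 11.4/2.0 = 1:3.10:5.70

Answer: 1:3.10:5.70


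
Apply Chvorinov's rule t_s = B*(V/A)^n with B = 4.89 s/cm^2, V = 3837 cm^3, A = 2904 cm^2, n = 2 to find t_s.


Formula: t_s = B * (V/A)^n  (Chvorinov's rule, n=2)
Modulus M = V/A = 3837/2904 = 1.321281 cm
M^2 = 1.321281^2 = 1.745783 cm^2
t_s = 4.89 * 1.745783 = 8.5369 s


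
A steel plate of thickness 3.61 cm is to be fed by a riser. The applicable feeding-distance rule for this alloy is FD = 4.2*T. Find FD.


Formula: FD = 4.2 * T  (riser feeding-distance rule)
FD = 4.2 * 3.61 cm = 15.1620 cm

Final answer: 15.1620 cm


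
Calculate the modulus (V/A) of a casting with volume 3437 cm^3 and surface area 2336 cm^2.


Formula: Casting Modulus M = V / A
M = 3437 cm^3 / 2336 cm^2 = 1.4713 cm

1.4713 cm


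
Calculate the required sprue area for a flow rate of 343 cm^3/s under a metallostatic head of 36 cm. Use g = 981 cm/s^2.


Formula: v = sqrt(2*g*h), A = Q/v
Velocity: v = sqrt(2 * 981 * 36) = sqrt(70632) = 265.7668 cm/s
Sprue area: A = Q / v = 343 / 265.7668 = 1.2906 cm^2

Final answer: 1.2906 cm^2


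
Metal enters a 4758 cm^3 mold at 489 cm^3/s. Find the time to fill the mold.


Formula: t_fill = V_mold / Q_flow
t = 4758 cm^3 / 489 cm^3/s = 9.7301 s

Final answer: 9.7301 s


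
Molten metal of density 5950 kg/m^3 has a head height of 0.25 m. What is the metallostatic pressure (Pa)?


Formula: P = rho * g * h
rho * g = 5950 * 9.81 = 58369.5 N/m^3
P = 58369.5 * 0.25 = 14592.3750 Pa

Answer: 14592.3750 Pa


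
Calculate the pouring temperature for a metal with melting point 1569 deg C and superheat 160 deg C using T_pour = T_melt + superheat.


Formula: T_pour = T_melt + Superheat
T_pour = 1569 + 160 = 1729 deg C

1729 deg C


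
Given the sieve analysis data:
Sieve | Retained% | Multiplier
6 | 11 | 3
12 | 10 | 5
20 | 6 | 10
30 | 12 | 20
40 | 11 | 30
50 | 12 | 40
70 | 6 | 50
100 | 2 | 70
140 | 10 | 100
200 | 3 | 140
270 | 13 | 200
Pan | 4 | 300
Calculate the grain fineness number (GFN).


Formula: GFN = sum(pct * multiplier) / sum(pct)
sum(pct * multiplier) = 6853
sum(pct) = 100
GFN = 6853 / 100 = 68.53


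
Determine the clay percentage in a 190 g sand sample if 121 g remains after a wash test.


Formula: Clay% = (W_total - W_washed) / W_total * 100
Clay mass = 190 - 121 = 69 g
Clay% = 69 / 190 * 100 = 36.3158%


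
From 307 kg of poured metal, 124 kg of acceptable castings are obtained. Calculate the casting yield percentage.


Formula: Casting Yield = (W_good / W_total) * 100
Yield = (124 kg / 307 kg) * 100 = 40.3909%

Final answer: 40.3909%


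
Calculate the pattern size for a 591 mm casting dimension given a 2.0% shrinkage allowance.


Formula: L_pattern = L_casting * (1 + shrinkage_rate/100)
Shrinkage factor = 1 + 2.0/100 = 1.02
L_pattern = 591 mm * 1.02 = 602.8200 mm

Final answer: 602.8200 mm


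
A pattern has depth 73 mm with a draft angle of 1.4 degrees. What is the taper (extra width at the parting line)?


Formula: taper = depth * tan(draft_angle)
tan(1.4 deg) = 0.0244395
taper = 73 mm * 0.0244395 = 1.7841 mm

Answer: 1.7841 mm


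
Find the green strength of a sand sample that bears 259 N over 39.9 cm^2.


Formula: Compressive Strength = Force / Area
Strength = 259 N / 39.9 cm^2 = 6.4912 N/cm^2


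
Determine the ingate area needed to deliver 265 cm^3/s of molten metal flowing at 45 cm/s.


Formula: A_ingate = Q / v  (continuity equation)
A = 265 cm^3/s / 45 cm/s = 5.8889 cm^2

Answer: 5.8889 cm^2


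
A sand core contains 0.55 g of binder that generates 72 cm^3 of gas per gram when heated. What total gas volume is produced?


Formula: V_gas = W_binder * gas_evolution_rate
V = 0.55 g * 72 cm^3/g = 39.6000 cm^3

Answer: 39.6000 cm^3


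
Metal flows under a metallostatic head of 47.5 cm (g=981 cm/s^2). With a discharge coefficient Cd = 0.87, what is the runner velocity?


Formula: v = Cd * sqrt(2 * g * h)  (Torricelli with discharge coefficient)
2*g*h = 2 * 981 * 47.5 = 93195.0 cm^2/s^2
sqrt(93195.0) = 305.27856 cm/s
v = 0.87 * 305.27856 = 265.5923 cm/s

Answer: 265.5923 cm/s


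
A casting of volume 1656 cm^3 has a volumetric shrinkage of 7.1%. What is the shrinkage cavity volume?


Formula: V_shrink = V_casting * shrinkage_pct / 100
V_shrink = 1656 cm^3 * 7.1 / 100 = 117.5760 cm^3

Answer: 117.5760 cm^3


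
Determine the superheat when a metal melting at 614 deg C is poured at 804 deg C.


Formula: Superheat = T_pour - T_melt
Superheat = 804 - 614 = 190 deg C


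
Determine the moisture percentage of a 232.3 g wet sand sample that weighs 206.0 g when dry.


Formula: MC = (W_wet - W_dry) / W_wet * 100
Water mass = 232.3 - 206.0 = 26.3 g
MC = 26.3 / 232.3 * 100 = 11.3216%

Final answer: 11.3216%


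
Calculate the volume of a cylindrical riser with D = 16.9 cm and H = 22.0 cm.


Formula: V = pi * (D/2)^2 * H  (cylinder volume)
Radius = D/2 = 16.9/2 = 8.45 cm
V = pi * 8.45^2 * 22.0 = 4934.9865 cm^3

4934.9865 cm^3


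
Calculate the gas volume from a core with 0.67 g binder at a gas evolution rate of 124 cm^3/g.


Formula: V_gas = W_binder * gas_evolution_rate
V = 0.67 g * 124 cm^3/g = 83.0800 cm^3

Answer: 83.0800 cm^3


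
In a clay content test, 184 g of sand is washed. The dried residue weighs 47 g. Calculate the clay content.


Formula: Clay% = (W_total - W_washed) / W_total * 100
Clay mass = 184 - 47 = 137 g
Clay% = 137 / 184 * 100 = 74.4565%

Final answer: 74.4565%


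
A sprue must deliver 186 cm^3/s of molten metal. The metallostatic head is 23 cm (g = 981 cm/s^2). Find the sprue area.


Formula: v = sqrt(2*g*h), A = Q/v
Velocity: v = sqrt(2 * 981 * 23) = sqrt(45126) = 212.4288 cm/s
Sprue area: A = Q / v = 186 / 212.4288 = 0.8756 cm^2

Answer: 0.8756 cm^2


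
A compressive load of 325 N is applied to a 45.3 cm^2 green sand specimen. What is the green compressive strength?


Formula: Compressive Strength = Force / Area
Strength = 325 N / 45.3 cm^2 = 7.1744 N/cm^2

7.1744 N/cm^2


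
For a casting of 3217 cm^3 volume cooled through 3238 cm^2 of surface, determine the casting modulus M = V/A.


Formula: Casting Modulus M = V / A
M = 3217 cm^3 / 3238 cm^2 = 0.9935 cm


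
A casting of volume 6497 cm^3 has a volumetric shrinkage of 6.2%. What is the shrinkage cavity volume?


Formula: V_shrink = V_casting * shrinkage_pct / 100
V_shrink = 6497 cm^3 * 6.2 / 100 = 402.8140 cm^3

Final answer: 402.8140 cm^3


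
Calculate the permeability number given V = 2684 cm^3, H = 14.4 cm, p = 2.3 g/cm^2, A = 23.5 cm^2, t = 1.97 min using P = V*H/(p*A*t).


Formula: Permeability Number P = (V * H) / (p * A * t)
Numerator: V * H = 2684 * 14.4 = 38649.6
Denominator: p * A * t = 2.3 * 23.5 * 1.97 = 106.4785
P = 38649.6 / 106.4785 = 362.9803

362.9803


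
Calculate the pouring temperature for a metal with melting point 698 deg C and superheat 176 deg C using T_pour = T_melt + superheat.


Formula: T_pour = T_melt + Superheat
T_pour = 698 + 176 = 874 deg C

874 deg C


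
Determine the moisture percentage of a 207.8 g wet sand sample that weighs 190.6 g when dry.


Formula: MC = (W_wet - W_dry) / W_wet * 100
Water mass = 207.8 - 190.6 = 17.2 g
MC = 17.2 / 207.8 * 100 = 8.2772%

Answer: 8.2772%


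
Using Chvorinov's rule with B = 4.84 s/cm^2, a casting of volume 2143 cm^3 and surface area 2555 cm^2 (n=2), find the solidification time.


Formula: t_s = B * (V/A)^n  (Chvorinov's rule, n=2)
Modulus M = V/A = 2143/2555 = 0.838748 cm
M^2 = 0.838748^2 = 0.703498 cm^2
t_s = 4.84 * 0.703498 = 3.4049 s


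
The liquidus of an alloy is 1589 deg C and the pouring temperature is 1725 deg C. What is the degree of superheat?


Formula: Superheat = T_pour - T_melt
Superheat = 1725 - 1589 = 136 deg C

Final answer: 136 deg C


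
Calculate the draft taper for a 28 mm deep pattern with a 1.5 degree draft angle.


Formula: taper = depth * tan(draft_angle)
tan(1.5 deg) = 0.0261859
taper = 28 mm * 0.0261859 = 0.7332 mm

0.7332 mm


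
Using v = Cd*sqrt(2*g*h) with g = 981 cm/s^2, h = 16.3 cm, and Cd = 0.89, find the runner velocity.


Formula: v = Cd * sqrt(2 * g * h)  (Torricelli with discharge coefficient)
2*g*h = 2 * 981 * 16.3 = 31980.6 cm^2/s^2
sqrt(31980.6) = 178.83121 cm/s
v = 0.89 * 178.83121 = 159.1598 cm/s

Final answer: 159.1598 cm/s


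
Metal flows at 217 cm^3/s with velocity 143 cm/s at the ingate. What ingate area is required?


Formula: A_ingate = Q / v  (continuity equation)
A = 217 cm^3/s / 143 cm/s = 1.5175 cm^2

Answer: 1.5175 cm^2


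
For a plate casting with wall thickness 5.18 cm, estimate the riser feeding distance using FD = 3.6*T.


Formula: FD = 3.6 * T  (riser feeding-distance rule)
FD = 3.6 * 5.18 cm = 18.6480 cm

18.6480 cm


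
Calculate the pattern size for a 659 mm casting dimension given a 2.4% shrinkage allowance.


Formula: L_pattern = L_casting * (1 + shrinkage_rate/100)
Shrinkage factor = 1 + 2.4/100 = 1.024
L_pattern = 659 mm * 1.024 = 674.8160 mm

674.8160 mm


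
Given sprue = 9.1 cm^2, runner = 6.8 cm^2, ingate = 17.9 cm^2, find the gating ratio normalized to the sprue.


Sprue:Runner:Ingate = 1 : 6.8/9.1 : 17.9/9.1 = 1:0.75:1.97

Answer: 1:0.75:1.97


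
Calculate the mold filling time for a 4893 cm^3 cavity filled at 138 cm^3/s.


Formula: t_fill = V_mold / Q_flow
t = 4893 cm^3 / 138 cm^3/s = 35.4565 s

Answer: 35.4565 s


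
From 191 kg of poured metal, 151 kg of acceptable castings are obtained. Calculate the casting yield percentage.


Formula: Casting Yield = (W_good / W_total) * 100
Yield = (151 kg / 191 kg) * 100 = 79.0576%


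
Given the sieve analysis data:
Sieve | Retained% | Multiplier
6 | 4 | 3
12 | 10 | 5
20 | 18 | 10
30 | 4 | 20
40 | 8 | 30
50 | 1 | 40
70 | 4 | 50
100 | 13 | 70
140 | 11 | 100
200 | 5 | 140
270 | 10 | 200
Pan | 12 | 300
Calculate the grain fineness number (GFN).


Formula: GFN = sum(pct * multiplier) / sum(pct)
sum(pct * multiplier) = 9112
sum(pct) = 100
GFN = 9112 / 100 = 91.12

Answer: 91.12


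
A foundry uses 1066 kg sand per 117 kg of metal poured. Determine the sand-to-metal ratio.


Formula: Sand-to-Metal Ratio = W_sand / W_metal
Ratio = 1066 kg / 117 kg = 9.1111

Final answer: 9.1111


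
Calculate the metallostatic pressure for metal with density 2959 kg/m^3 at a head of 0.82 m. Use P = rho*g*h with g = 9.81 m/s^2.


Formula: P = rho * g * h
rho * g = 2959 * 9.81 = 29027.79 N/m^3
P = 29027.79 * 0.82 = 23802.7878 Pa

23802.7878 Pa


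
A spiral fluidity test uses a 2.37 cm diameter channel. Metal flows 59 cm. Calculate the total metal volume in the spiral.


Formula: V = pi * (d/2)^2 * L  (cylinder volume)
Radius = 2.37/2 = 1.185 cm
V = pi * 1.185^2 * 59 = 260.2787 cm^3


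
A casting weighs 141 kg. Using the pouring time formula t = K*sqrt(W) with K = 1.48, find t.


Formula: t = K * sqrt(W)
sqrt(W) = sqrt(141) = 11.87434
t = 1.48 * 11.87434 = 17.5740 s

Answer: 17.5740 s


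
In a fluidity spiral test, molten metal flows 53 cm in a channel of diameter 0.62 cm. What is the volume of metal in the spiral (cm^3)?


Formula: V = pi * (d/2)^2 * L  (cylinder volume)
Radius = 0.62/2 = 0.31 cm
V = pi * 0.31^2 * 53 = 16.0011 cm^3

Final answer: 16.0011 cm^3


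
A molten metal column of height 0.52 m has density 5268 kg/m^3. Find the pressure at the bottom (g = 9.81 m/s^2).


Formula: P = rho * g * h
rho * g = 5268 * 9.81 = 51679.08 N/m^3
P = 51679.08 * 0.52 = 26873.1216 Pa

Answer: 26873.1216 Pa


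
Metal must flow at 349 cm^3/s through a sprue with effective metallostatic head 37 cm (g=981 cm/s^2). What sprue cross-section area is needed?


Formula: v = sqrt(2*g*h), A = Q/v
Velocity: v = sqrt(2 * 981 * 37) = sqrt(72594) = 269.4327 cm/s
Sprue area: A = Q / v = 349 / 269.4327 = 1.2953 cm^2


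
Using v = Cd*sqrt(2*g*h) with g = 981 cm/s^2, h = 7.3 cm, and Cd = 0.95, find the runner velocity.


Formula: v = Cd * sqrt(2 * g * h)  (Torricelli with discharge coefficient)
2*g*h = 2 * 981 * 7.3 = 14322.6 cm^2/s^2
sqrt(14322.6) = 119.67707 cm/s
v = 0.95 * 119.67707 = 113.6932 cm/s

Answer: 113.6932 cm/s


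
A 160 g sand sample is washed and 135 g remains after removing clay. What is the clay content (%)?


Formula: Clay% = (W_total - W_washed) / W_total * 100
Clay mass = 160 - 135 = 25 g
Clay% = 25 / 160 * 100 = 15.6250%

15.6250%


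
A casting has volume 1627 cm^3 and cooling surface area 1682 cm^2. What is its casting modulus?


Formula: Casting Modulus M = V / A
M = 1627 cm^3 / 1682 cm^2 = 0.9673 cm


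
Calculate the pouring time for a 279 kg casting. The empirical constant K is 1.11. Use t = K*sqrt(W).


Formula: t = K * sqrt(W)
sqrt(W) = sqrt(279) = 16.70329
t = 1.11 * 16.70329 = 18.5407 s


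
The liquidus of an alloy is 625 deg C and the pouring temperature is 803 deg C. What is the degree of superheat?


Formula: Superheat = T_pour - T_melt
Superheat = 803 - 625 = 178 deg C

178 deg C


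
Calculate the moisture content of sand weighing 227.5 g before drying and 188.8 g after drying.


Formula: MC = (W_wet - W_dry) / W_wet * 100
Water mass = 227.5 - 188.8 = 38.7 g
MC = 38.7 / 227.5 * 100 = 17.0110%

Answer: 17.0110%


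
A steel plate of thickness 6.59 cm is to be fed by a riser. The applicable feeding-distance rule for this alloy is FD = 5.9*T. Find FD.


Formula: FD = 5.9 * T  (riser feeding-distance rule)
FD = 5.9 * 6.59 cm = 38.8810 cm

Final answer: 38.8810 cm


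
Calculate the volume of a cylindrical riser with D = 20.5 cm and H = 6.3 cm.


Formula: V = pi * (D/2)^2 * H  (cylinder volume)
Radius = D/2 = 20.5/2 = 10.25 cm
V = pi * 10.25^2 * 6.3 = 2079.4005 cm^3

Answer: 2079.4005 cm^3


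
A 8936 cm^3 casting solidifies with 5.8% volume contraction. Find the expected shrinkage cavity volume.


Formula: V_shrink = V_casting * shrinkage_pct / 100
V_shrink = 8936 cm^3 * 5.8 / 100 = 518.2880 cm^3


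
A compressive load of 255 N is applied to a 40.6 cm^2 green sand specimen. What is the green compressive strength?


Formula: Compressive Strength = Force / Area
Strength = 255 N / 40.6 cm^2 = 6.2808 N/cm^2

Final answer: 6.2808 N/cm^2


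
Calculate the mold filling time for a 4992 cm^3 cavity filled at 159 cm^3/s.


Formula: t_fill = V_mold / Q_flow
t = 4992 cm^3 / 159 cm^3/s = 31.3962 s

31.3962 s


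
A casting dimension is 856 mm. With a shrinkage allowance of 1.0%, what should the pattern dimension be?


Formula: L_pattern = L_casting * (1 + shrinkage_rate/100)
Shrinkage factor = 1 + 1.0/100 = 1.01
L_pattern = 856 mm * 1.01 = 864.5600 mm


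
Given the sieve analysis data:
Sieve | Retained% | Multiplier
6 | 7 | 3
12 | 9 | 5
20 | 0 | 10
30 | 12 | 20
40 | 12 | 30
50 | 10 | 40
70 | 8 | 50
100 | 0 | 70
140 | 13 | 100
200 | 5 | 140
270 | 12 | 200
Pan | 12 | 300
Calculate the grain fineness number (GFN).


Formula: GFN = sum(pct * multiplier) / sum(pct)
sum(pct * multiplier) = 9466
sum(pct) = 100
GFN = 9466 / 100 = 94.66


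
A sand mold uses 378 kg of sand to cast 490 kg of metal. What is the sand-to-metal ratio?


Formula: Sand-to-Metal Ratio = W_sand / W_metal
Ratio = 378 kg / 490 kg = 0.7714


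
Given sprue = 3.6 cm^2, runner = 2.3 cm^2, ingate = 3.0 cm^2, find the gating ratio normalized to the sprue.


Sprue:Runner:Ingate = 1 : 2.3/3.6 : 3.0/3.6 = 1:0.64:0.83

Answer: 1:0.64:0.83


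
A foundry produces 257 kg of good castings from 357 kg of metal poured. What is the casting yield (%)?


Formula: Casting Yield = (W_good / W_total) * 100
Yield = (257 kg / 357 kg) * 100 = 71.9888%

Answer: 71.9888%


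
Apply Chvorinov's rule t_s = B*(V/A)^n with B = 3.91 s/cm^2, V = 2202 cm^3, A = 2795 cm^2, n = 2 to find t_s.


Formula: t_s = B * (V/A)^n  (Chvorinov's rule, n=2)
Modulus M = V/A = 2202/2795 = 0.787835 cm
M^2 = 0.787835^2 = 0.620684 cm^2
t_s = 3.91 * 0.620684 = 2.4269 s

Answer: 2.4269 s


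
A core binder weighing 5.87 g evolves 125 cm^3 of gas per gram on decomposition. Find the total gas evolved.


Formula: V_gas = W_binder * gas_evolution_rate
V = 5.87 g * 125 cm^3/g = 733.7500 cm^3

733.7500 cm^3


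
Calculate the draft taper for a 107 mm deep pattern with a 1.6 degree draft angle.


Formula: taper = depth * tan(draft_angle)
tan(1.6 deg) = 0.0279325
taper = 107 mm * 0.0279325 = 2.9888 mm


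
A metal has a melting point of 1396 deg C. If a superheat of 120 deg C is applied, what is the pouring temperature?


Formula: T_pour = T_melt + Superheat
T_pour = 1396 + 120 = 1516 deg C

Final answer: 1516 deg C


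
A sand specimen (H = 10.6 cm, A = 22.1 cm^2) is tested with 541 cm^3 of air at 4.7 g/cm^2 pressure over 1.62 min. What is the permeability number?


Formula: Permeability Number P = (V * H) / (p * A * t)
Numerator: V * H = 541 * 10.6 = 5734.6
Denominator: p * A * t = 4.7 * 22.1 * 1.62 = 168.2694
P = 5734.6 / 168.2694 = 34.0799

Final answer: 34.0799


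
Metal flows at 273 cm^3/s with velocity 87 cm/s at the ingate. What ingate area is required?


Formula: A_ingate = Q / v  (continuity equation)
A = 273 cm^3/s / 87 cm/s = 3.1379 cm^2

Final answer: 3.1379 cm^2


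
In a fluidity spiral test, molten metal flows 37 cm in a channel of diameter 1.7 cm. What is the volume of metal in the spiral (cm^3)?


Formula: V = pi * (d/2)^2 * L  (cylinder volume)
Radius = 1.7/2 = 0.85 cm
V = pi * 0.85^2 * 37 = 83.9826 cm^3


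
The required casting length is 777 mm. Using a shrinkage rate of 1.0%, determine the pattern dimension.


Formula: L_pattern = L_casting * (1 + shrinkage_rate/100)
Shrinkage factor = 1 + 1.0/100 = 1.01
L_pattern = 777 mm * 1.01 = 784.7700 mm


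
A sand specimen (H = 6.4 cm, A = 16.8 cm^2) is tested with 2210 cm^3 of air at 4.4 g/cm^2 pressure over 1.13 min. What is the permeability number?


Formula: Permeability Number P = (V * H) / (p * A * t)
Numerator: V * H = 2210 * 6.4 = 14144.0
Denominator: p * A * t = 4.4 * 16.8 * 1.13 = 83.5296
P = 14144.0 / 83.5296 = 169.3292


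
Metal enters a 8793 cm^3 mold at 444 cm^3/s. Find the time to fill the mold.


Formula: t_fill = V_mold / Q_flow
t = 8793 cm^3 / 444 cm^3/s = 19.8041 s

Final answer: 19.8041 s


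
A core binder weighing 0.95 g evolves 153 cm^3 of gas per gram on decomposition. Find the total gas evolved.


Formula: V_gas = W_binder * gas_evolution_rate
V = 0.95 g * 153 cm^3/g = 145.3500 cm^3

Answer: 145.3500 cm^3


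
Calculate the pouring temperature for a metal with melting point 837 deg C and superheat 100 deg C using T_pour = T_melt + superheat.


Formula: T_pour = T_melt + Superheat
T_pour = 837 + 100 = 937 deg C

Answer: 937 deg C


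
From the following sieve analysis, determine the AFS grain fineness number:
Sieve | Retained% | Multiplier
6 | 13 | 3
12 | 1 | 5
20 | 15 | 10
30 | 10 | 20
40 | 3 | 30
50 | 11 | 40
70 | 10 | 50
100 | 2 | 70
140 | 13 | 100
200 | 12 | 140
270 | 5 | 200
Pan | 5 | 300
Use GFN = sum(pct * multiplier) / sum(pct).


Formula: GFN = sum(pct * multiplier) / sum(pct)
sum(pct * multiplier) = 7044
sum(pct) = 100
GFN = 7044 / 100 = 70.44

70.44


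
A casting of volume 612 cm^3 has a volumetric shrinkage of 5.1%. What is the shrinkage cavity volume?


Formula: V_shrink = V_casting * shrinkage_pct / 100
V_shrink = 612 cm^3 * 5.1 / 100 = 31.2120 cm^3

Answer: 31.2120 cm^3


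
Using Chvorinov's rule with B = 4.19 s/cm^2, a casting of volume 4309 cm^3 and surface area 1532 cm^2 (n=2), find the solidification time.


Formula: t_s = B * (V/A)^n  (Chvorinov's rule, n=2)
Modulus M = V/A = 4309/1532 = 2.812663 cm
M^2 = 2.812663^2 = 7.911073 cm^2
t_s = 4.19 * 7.911073 = 33.1474 s

33.1474 s


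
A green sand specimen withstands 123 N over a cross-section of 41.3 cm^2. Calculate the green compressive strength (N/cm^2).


Formula: Compressive Strength = Force / Area
Strength = 123 N / 41.3 cm^2 = 2.9782 N/cm^2


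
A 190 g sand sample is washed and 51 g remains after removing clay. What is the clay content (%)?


Formula: Clay% = (W_total - W_washed) / W_total * 100
Clay mass = 190 - 51 = 139 g
Clay% = 139 / 190 * 100 = 73.1579%

Answer: 73.1579%


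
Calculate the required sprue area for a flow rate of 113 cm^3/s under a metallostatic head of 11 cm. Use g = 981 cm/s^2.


Formula: v = sqrt(2*g*h), A = Q/v
Velocity: v = sqrt(2 * 981 * 11) = sqrt(21582) = 146.9081 cm/s
Sprue area: A = Q / v = 113 / 146.9081 = 0.7692 cm^2

Final answer: 0.7692 cm^2


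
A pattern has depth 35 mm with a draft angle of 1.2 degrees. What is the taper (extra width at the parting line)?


Formula: taper = depth * tan(draft_angle)
tan(1.2 deg) = 0.0209470
taper = 35 mm * 0.0209470 = 0.7331 mm

Answer: 0.7331 mm


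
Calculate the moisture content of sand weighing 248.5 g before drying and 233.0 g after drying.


Formula: MC = (W_wet - W_dry) / W_wet * 100
Water mass = 248.5 - 233.0 = 15.5 g
MC = 15.5 / 248.5 * 100 = 6.2374%

Final answer: 6.2374%


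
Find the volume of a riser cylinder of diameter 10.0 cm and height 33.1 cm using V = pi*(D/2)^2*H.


Formula: V = pi * (D/2)^2 * H  (cylinder volume)
Radius = D/2 = 10.0/2 = 5.0 cm
V = pi * 5.0^2 * 33.1 = 2599.6679 cm^3

2599.6679 cm^3


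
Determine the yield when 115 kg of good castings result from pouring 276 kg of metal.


Formula: Casting Yield = (W_good / W_total) * 100
Yield = (115 kg / 276 kg) * 100 = 41.6667%

Answer: 41.6667%


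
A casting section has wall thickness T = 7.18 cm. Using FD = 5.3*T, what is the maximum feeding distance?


Formula: FD = 5.3 * T  (riser feeding-distance rule)
FD = 5.3 * 7.18 cm = 38.0540 cm

38.0540 cm


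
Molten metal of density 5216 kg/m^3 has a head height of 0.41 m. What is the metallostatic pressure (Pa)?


Formula: P = rho * g * h
rho * g = 5216 * 9.81 = 51168.96 N/m^3
P = 51168.96 * 0.41 = 20979.2736 Pa


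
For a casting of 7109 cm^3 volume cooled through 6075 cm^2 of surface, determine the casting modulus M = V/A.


Formula: Casting Modulus M = V / A
M = 7109 cm^3 / 6075 cm^2 = 1.1702 cm


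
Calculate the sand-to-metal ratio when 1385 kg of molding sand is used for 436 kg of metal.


Formula: Sand-to-Metal Ratio = W_sand / W_metal
Ratio = 1385 kg / 436 kg = 3.1766

Answer: 3.1766


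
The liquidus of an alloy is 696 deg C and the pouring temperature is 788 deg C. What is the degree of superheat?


Formula: Superheat = T_pour - T_melt
Superheat = 788 - 696 = 92 deg C

92 deg C


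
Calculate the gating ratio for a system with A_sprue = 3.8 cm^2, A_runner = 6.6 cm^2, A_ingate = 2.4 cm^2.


Sprue:Runner:Ingate = 1 : 6.6/3.8 : 2.4/3.8 = 1:1.74:0.63

Answer: 1:1.74:0.63


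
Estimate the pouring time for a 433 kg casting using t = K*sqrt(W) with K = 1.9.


Formula: t = K * sqrt(W)
sqrt(W) = sqrt(433) = 20.80865
t = 1.9 * 20.80865 = 39.5364 s

39.5364 s


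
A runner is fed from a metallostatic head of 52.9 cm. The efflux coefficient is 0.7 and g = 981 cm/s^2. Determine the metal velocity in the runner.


Formula: v = Cd * sqrt(2 * g * h)  (Torricelli with discharge coefficient)
2*g*h = 2 * 981 * 52.9 = 103789.8 cm^2/s^2
sqrt(103789.8) = 322.16424 cm/s
v = 0.7 * 322.16424 = 225.5150 cm/s

Answer: 225.5150 cm/s


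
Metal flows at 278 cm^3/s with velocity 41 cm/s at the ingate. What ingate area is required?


Formula: A_ingate = Q / v  (continuity equation)
A = 278 cm^3/s / 41 cm/s = 6.7805 cm^2

Answer: 6.7805 cm^2


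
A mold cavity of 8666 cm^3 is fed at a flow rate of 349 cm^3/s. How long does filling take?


Formula: t_fill = V_mold / Q_flow
t = 8666 cm^3 / 349 cm^3/s = 24.8309 s


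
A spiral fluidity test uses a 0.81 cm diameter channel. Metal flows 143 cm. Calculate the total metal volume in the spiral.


Formula: V = pi * (d/2)^2 * L  (cylinder volume)
Radius = 0.81/2 = 0.405 cm
V = pi * 0.405^2 * 143 = 73.6879 cm^3

Final answer: 73.6879 cm^3


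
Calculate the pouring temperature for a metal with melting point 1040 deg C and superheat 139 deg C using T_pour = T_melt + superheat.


Formula: T_pour = T_melt + Superheat
T_pour = 1040 + 139 = 1179 deg C

Answer: 1179 deg C


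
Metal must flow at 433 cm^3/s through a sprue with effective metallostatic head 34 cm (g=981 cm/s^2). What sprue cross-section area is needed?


Formula: v = sqrt(2*g*h), A = Q/v
Velocity: v = sqrt(2 * 981 * 34) = sqrt(66708) = 258.2789 cm/s
Sprue area: A = Q / v = 433 / 258.2789 = 1.6765 cm^2

Final answer: 1.6765 cm^2


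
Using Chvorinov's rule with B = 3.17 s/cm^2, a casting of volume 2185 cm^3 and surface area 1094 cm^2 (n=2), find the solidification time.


Formula: t_s = B * (V/A)^n  (Chvorinov's rule, n=2)
Modulus M = V/A = 2185/1094 = 1.997258 cm
M^2 = 1.997258^2 = 3.989040 cm^2
t_s = 3.17 * 3.989040 = 12.6453 s

Answer: 12.6453 s


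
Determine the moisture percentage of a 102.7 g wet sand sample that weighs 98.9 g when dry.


Formula: MC = (W_wet - W_dry) / W_wet * 100
Water mass = 102.7 - 98.9 = 3.8 g
MC = 3.8 / 102.7 * 100 = 3.7001%

3.7001%


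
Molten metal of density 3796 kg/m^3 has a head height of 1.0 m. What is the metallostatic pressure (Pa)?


Formula: P = rho * g * h
rho * g = 3796 * 9.81 = 37238.76 N/m^3
P = 37238.76 * 1.0 = 37238.7600 Pa

37238.7600 Pa


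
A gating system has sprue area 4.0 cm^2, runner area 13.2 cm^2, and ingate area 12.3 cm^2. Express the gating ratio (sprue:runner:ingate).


Sprue:Runner:Ingate = 1 : 13.2/4.0 : 12.3/4.0 = 1:3.30:3.08

1:3.30:3.08


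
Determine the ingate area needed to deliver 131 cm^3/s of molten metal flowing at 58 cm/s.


Formula: A_ingate = Q / v  (continuity equation)
A = 131 cm^3/s / 58 cm/s = 2.2586 cm^2

Final answer: 2.2586 cm^2


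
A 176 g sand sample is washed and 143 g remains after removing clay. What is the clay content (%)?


Formula: Clay% = (W_total - W_washed) / W_total * 100
Clay mass = 176 - 143 = 33 g
Clay% = 33 / 176 * 100 = 18.7500%

18.7500%


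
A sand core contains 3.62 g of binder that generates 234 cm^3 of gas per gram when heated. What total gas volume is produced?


Formula: V_gas = W_binder * gas_evolution_rate
V = 3.62 g * 234 cm^3/g = 847.0800 cm^3


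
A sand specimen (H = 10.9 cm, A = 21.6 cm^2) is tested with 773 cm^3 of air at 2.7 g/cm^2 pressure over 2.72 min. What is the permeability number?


Formula: Permeability Number P = (V * H) / (p * A * t)
Numerator: V * H = 773 * 10.9 = 8425.7
Denominator: p * A * t = 2.7 * 21.6 * 2.72 = 158.6304
P = 8425.7 / 158.6304 = 53.1153

Final answer: 53.1153


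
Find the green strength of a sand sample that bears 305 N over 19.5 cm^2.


Formula: Compressive Strength = Force / Area
Strength = 305 N / 19.5 cm^2 = 15.6410 N/cm^2


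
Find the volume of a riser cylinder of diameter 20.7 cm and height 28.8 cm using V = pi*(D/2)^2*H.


Formula: V = pi * (D/2)^2 * H  (cylinder volume)
Radius = D/2 = 20.7/2 = 10.35 cm
V = pi * 10.35^2 * 28.8 = 9692.2155 cm^3

9692.2155 cm^3


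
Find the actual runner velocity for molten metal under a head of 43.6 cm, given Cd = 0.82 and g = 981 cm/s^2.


Formula: v = Cd * sqrt(2 * g * h)  (Torricelli with discharge coefficient)
2*g*h = 2 * 981 * 43.6 = 85543.2 cm^2/s^2
sqrt(85543.2) = 292.47769 cm/s
v = 0.82 * 292.47769 = 239.8317 cm/s

Answer: 239.8317 cm/s


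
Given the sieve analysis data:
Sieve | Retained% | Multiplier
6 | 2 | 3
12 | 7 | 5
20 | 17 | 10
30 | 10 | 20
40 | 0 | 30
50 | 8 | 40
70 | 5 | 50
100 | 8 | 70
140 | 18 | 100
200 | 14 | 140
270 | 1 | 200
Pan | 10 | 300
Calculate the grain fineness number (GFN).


Formula: GFN = sum(pct * multiplier) / sum(pct)
sum(pct * multiplier) = 8501
sum(pct) = 100
GFN = 8501 / 100 = 85.01

85.01


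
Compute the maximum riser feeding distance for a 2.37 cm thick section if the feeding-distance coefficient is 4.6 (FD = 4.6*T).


Formula: FD = 4.6 * T  (riser feeding-distance rule)
FD = 4.6 * 2.37 cm = 10.9020 cm

Answer: 10.9020 cm


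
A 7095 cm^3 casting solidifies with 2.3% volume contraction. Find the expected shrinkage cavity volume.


Formula: V_shrink = V_casting * shrinkage_pct / 100
V_shrink = 7095 cm^3 * 2.3 / 100 = 163.1850 cm^3

Final answer: 163.1850 cm^3


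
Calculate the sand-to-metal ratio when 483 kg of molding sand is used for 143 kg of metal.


Formula: Sand-to-Metal Ratio = W_sand / W_metal
Ratio = 483 kg / 143 kg = 3.3776

Answer: 3.3776


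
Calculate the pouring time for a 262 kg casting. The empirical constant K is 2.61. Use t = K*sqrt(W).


Formula: t = K * sqrt(W)
sqrt(W) = sqrt(262) = 16.18641
t = 2.61 * 16.18641 = 42.2465 s

42.2465 s


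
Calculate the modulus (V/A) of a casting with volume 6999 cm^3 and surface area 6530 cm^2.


Formula: Casting Modulus M = V / A
M = 6999 cm^3 / 6530 cm^2 = 1.0718 cm

Answer: 1.0718 cm


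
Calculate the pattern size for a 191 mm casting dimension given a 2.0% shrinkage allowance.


Formula: L_pattern = L_casting * (1 + shrinkage_rate/100)
Shrinkage factor = 1 + 2.0/100 = 1.02
L_pattern = 191 mm * 1.02 = 194.8200 mm


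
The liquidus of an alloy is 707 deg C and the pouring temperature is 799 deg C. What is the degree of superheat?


Formula: Superheat = T_pour - T_melt
Superheat = 799 - 707 = 92 deg C

Answer: 92 deg C


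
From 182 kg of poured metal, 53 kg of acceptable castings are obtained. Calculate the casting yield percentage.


Formula: Casting Yield = (W_good / W_total) * 100
Yield = (53 kg / 182 kg) * 100 = 29.1209%

Answer: 29.1209%


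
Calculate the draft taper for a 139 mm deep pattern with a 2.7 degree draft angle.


Formula: taper = depth * tan(draft_angle)
tan(2.7 deg) = 0.0471588
taper = 139 mm * 0.0471588 = 6.5551 mm

Answer: 6.5551 mm


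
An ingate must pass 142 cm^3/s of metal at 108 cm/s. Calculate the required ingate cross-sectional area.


Formula: A_ingate = Q / v  (continuity equation)
A = 142 cm^3/s / 108 cm/s = 1.3148 cm^2

Answer: 1.3148 cm^2


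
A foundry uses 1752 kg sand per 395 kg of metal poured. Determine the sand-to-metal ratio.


Formula: Sand-to-Metal Ratio = W_sand / W_metal
Ratio = 1752 kg / 395 kg = 4.4354

Answer: 4.4354


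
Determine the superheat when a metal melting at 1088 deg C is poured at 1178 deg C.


Formula: Superheat = T_pour - T_melt
Superheat = 1178 - 1088 = 90 deg C


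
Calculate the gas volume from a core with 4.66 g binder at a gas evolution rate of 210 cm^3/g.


Formula: V_gas = W_binder * gas_evolution_rate
V = 4.66 g * 210 cm^3/g = 978.6000 cm^3

978.6000 cm^3


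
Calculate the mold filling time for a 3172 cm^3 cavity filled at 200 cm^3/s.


Formula: t_fill = V_mold / Q_flow
t = 3172 cm^3 / 200 cm^3/s = 15.8600 s

Final answer: 15.8600 s


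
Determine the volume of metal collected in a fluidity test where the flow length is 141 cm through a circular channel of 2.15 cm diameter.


Formula: V = pi * (d/2)^2 * L  (cylinder volume)
Radius = 2.15/2 = 1.075 cm
V = pi * 1.075^2 * 141 = 511.9009 cm^3

511.9009 cm^3


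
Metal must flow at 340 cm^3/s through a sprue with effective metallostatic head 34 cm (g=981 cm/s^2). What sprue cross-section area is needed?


Formula: v = sqrt(2*g*h), A = Q/v
Velocity: v = sqrt(2 * 981 * 34) = sqrt(66708) = 258.2789 cm/s
Sprue area: A = Q / v = 340 / 258.2789 = 1.3164 cm^2

Final answer: 1.3164 cm^2


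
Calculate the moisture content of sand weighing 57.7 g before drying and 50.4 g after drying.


Formula: MC = (W_wet - W_dry) / W_wet * 100
Water mass = 57.7 - 50.4 = 7.3 g
MC = 7.3 / 57.7 * 100 = 12.6516%

12.6516%


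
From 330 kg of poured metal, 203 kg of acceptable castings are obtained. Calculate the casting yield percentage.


Formula: Casting Yield = (W_good / W_total) * 100
Yield = (203 kg / 330 kg) * 100 = 61.5152%

Answer: 61.5152%


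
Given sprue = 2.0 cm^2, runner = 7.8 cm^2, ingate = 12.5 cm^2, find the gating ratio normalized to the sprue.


Sprue:Runner:Ingate = 1 : 7.8/2.0 : 12.5/2.0 = 1:3.90:6.25

Final answer: 1:3.90:6.25


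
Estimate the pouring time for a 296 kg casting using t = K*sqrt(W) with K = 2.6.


Formula: t = K * sqrt(W)
sqrt(W) = sqrt(296) = 17.20465
t = 2.6 * 17.20465 = 44.7321 s

Final answer: 44.7321 s


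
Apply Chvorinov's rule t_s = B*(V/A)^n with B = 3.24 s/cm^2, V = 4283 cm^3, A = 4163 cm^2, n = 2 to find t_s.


Formula: t_s = B * (V/A)^n  (Chvorinov's rule, n=2)
Modulus M = V/A = 4283/4163 = 1.028825 cm
M^2 = 1.028825^2 = 1.058481 cm^2
t_s = 3.24 * 1.058481 = 3.4295 s

Answer: 3.4295 s


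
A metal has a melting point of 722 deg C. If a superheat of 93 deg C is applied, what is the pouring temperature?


Formula: T_pour = T_melt + Superheat
T_pour = 722 + 93 = 815 deg C


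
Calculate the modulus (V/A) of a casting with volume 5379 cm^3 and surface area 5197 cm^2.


Formula: Casting Modulus M = V / A
M = 5379 cm^3 / 5197 cm^2 = 1.0350 cm

1.0350 cm


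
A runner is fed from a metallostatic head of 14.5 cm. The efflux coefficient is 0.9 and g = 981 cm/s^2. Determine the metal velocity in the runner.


Formula: v = Cd * sqrt(2 * g * h)  (Torricelli with discharge coefficient)
2*g*h = 2 * 981 * 14.5 = 28449.0 cm^2/s^2
sqrt(28449.0) = 168.66831 cm/s
v = 0.9 * 168.66831 = 151.8015 cm/s

151.8015 cm/s


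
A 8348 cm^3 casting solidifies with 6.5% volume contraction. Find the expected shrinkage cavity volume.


Formula: V_shrink = V_casting * shrinkage_pct / 100
V_shrink = 8348 cm^3 * 6.5 / 100 = 542.6200 cm^3

Answer: 542.6200 cm^3


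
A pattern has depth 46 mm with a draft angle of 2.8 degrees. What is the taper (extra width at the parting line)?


Formula: taper = depth * tan(draft_angle)
tan(2.8 deg) = 0.0489082
taper = 46 mm * 0.0489082 = 2.2498 mm

Answer: 2.2498 mm


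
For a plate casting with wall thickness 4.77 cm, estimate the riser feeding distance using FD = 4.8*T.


Formula: FD = 4.8 * T  (riser feeding-distance rule)
FD = 4.8 * 4.77 cm = 22.8960 cm

Final answer: 22.8960 cm


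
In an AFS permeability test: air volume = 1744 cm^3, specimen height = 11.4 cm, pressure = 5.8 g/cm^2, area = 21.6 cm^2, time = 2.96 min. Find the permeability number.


Formula: Permeability Number P = (V * H) / (p * A * t)
Numerator: V * H = 1744 * 11.4 = 19881.6
Denominator: p * A * t = 5.8 * 21.6 * 2.96 = 370.8288
P = 19881.6 / 370.8288 = 53.6140

Final answer: 53.6140


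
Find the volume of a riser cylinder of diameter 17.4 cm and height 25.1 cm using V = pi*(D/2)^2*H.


Formula: V = pi * (D/2)^2 * H  (cylinder volume)
Radius = D/2 = 17.4/2 = 8.7 cm
V = pi * 8.7^2 * 25.1 = 5968.4574 cm^3

Answer: 5968.4574 cm^3


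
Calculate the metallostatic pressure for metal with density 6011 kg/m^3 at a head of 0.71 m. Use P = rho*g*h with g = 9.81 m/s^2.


Formula: P = rho * g * h
rho * g = 6011 * 9.81 = 58967.91 N/m^3
P = 58967.91 * 0.71 = 41867.2161 Pa

41867.2161 Pa


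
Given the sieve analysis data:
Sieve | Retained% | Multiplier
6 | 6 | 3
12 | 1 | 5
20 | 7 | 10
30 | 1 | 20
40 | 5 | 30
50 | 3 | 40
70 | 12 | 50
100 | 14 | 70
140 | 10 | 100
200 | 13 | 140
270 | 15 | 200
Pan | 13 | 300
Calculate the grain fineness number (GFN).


Formula: GFN = sum(pct * multiplier) / sum(pct)
sum(pct * multiplier) = 11683
sum(pct) = 100
GFN = 11683 / 100 = 116.83

116.83


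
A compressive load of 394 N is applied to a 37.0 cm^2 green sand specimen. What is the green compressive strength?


Formula: Compressive Strength = Force / Area
Strength = 394 N / 37.0 cm^2 = 10.6486 N/cm^2


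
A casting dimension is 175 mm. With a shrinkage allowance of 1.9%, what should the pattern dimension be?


Formula: L_pattern = L_casting * (1 + shrinkage_rate/100)
Shrinkage factor = 1 + 1.9/100 = 1.019
L_pattern = 175 mm * 1.019 = 178.3250 mm

178.3250 mm


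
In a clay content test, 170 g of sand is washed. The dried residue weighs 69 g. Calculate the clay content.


Formula: Clay% = (W_total - W_washed) / W_total * 100
Clay mass = 170 - 69 = 101 g
Clay% = 101 / 170 * 100 = 59.4118%


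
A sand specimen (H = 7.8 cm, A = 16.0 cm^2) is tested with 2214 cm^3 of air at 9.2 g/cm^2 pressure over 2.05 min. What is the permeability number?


Formula: Permeability Number P = (V * H) / (p * A * t)
Numerator: V * H = 2214 * 7.8 = 17269.2
Denominator: p * A * t = 9.2 * 16.0 * 2.05 = 301.76
P = 17269.2 / 301.76 = 57.2283

Final answer: 57.2283


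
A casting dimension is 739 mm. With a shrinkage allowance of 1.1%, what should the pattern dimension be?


Formula: L_pattern = L_casting * (1 + shrinkage_rate/100)
Shrinkage factor = 1 + 1.1/100 = 1.011
L_pattern = 739 mm * 1.011 = 747.1290 mm

747.1290 mm


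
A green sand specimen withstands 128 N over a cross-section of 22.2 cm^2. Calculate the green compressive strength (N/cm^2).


Formula: Compressive Strength = Force / Area
Strength = 128 N / 22.2 cm^2 = 5.7658 N/cm^2


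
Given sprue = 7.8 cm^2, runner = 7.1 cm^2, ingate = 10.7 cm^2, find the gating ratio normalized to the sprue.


Sprue:Runner:Ingate = 1 : 7.1/7.8 : 10.7/7.8 = 1:0.91:1.37

Final answer: 1:0.91:1.37


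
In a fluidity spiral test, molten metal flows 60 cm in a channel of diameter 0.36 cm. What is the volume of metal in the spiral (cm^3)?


Formula: V = pi * (d/2)^2 * L  (cylinder volume)
Radius = 0.36/2 = 0.18 cm
V = pi * 0.18^2 * 60 = 6.1073 cm^3

Answer: 6.1073 cm^3


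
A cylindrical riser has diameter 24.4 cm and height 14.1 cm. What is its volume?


Formula: V = pi * (D/2)^2 * H  (cylinder volume)
Radius = D/2 = 24.4/2 = 12.2 cm
V = pi * 12.2^2 * 14.1 = 6593.0846 cm^3

6593.0846 cm^3


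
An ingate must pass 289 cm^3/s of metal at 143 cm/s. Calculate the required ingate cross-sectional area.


Formula: A_ingate = Q / v  (continuity equation)
A = 289 cm^3/s / 143 cm/s = 2.0210 cm^2

2.0210 cm^2


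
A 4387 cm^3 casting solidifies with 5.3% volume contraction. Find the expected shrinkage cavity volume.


Formula: V_shrink = V_casting * shrinkage_pct / 100
V_shrink = 4387 cm^3 * 5.3 / 100 = 232.5110 cm^3

Final answer: 232.5110 cm^3


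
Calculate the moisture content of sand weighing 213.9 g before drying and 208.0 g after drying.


Formula: MC = (W_wet - W_dry) / W_wet * 100
Water mass = 213.9 - 208.0 = 5.9 g
MC = 5.9 / 213.9 * 100 = 2.7583%

Answer: 2.7583%


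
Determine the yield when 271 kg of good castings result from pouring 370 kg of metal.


Formula: Casting Yield = (W_good / W_total) * 100
Yield = (271 kg / 370 kg) * 100 = 73.2432%


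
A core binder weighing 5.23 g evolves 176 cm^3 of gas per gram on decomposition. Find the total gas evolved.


Formula: V_gas = W_binder * gas_evolution_rate
V = 5.23 g * 176 cm^3/g = 920.4800 cm^3

920.4800 cm^3
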